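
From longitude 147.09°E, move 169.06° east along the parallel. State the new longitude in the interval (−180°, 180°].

Start at +147.09°; shift +169.06° → +316.15°.
+316.15° lies outside (−180°, 180°]; subtract 360° → -43.85°.

43.85°W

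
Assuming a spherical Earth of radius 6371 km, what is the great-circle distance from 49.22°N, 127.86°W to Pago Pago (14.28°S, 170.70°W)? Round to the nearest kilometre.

Δλ = -170.70 − -127.86 = -42.84°.
Δφ = -14.28 − 49.22 = -63.50°.
a = sin²(Δφ/2) + cos φ₁ · cos φ₂ · sin²(Δλ/2) = 0.361322.
c = 2·atan2(√a, √(1−a)) = 1.28976 rad → d = 6371·c ≈ 8217.04 km.

8217 km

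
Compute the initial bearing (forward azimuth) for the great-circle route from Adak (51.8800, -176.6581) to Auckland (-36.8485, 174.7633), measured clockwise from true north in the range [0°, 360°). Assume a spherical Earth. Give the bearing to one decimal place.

186.9°

Δλ = 174.7633 − -176.6581 = 351.4214°; wrapped into (−180°, 180°]: -8.5786°.
θ = atan2( sin Δλ · cos φ₂ , cos φ₁ · sin φ₂ − sin φ₁ · cos φ₂ · cos Δλ )
  = atan2(-0.11937, -0.99271) = -173.144° → normalised to [0°, 360°): 186.856°.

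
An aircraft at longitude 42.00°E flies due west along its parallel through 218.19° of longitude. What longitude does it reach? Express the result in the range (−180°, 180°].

Start at +42.00°; shift −218.19° → -176.19°.
-176.19° already lies in (−180°, 180°].

176.19°W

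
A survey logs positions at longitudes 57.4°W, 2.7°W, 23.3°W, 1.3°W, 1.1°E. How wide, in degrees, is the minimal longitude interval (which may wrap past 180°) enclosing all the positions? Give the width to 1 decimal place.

58.5°

Sort the longitudes: -57.4°, -23.3°, -2.7°, -1.3°, +1.1°.
Eastward gaps between consecutive values (wrapping around): 34.1°, 20.6°, 1.4°, 2.4°, 301.5°.
Largest gap = 301.5° ⇒ minimal covering band is its complement: 360° − 301.5° = 58.5°.
Band runs from -57.4° eastward to +1.1°.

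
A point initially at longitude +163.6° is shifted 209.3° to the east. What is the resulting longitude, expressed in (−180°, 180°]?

+12.9°

Start at +163.6°; shift +209.3° → +372.9°.
+372.9° lies outside (−180°, 180°]; subtract 360° → +12.9°.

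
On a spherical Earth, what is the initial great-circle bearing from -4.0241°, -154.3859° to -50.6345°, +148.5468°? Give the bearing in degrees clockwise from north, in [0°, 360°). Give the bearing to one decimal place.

215.5°

Δλ = 148.5468 − -154.3859 = 302.9327°; wrapped into (−180°, 180°]: -57.0673°.
θ = atan2( sin Δλ · cos φ₂ , cos φ₁ · sin φ₂ − sin φ₁ · cos φ₂ · cos Δλ )
  = atan2(-0.53234, -0.74701) = -144.525° → normalised to [0°, 360°): 215.475°.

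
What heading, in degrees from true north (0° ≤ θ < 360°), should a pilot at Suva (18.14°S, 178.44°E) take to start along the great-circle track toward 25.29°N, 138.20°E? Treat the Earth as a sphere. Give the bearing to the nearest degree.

317°

Δλ = 138.20 − 178.44 = -40.24°.
θ = atan2( sin Δλ · cos φ₂ , cos φ₁ · sin φ₂ − sin φ₁ · cos φ₂ · cos Δλ )
  = atan2(-0.58408, 0.62085) = -43.252° → normalised to [0°, 360°): 316.748°.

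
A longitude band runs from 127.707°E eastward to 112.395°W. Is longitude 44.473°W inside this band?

No

Band width going east from +127.707° to -112.395°: ((-112.395 − 127.707) mod 360) = 119.898°.
Offset of -44.473° east of the west edge: ((-44.473 − 127.707) mod 360) = 187.820°.
187.820° > 119.898° ⇒ outside.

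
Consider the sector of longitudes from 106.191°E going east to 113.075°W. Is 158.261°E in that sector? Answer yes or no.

Band width going east from +106.191° to -113.075°: ((-113.075 − 106.191) mod 360) = 140.734°.
Offset of +158.261° east of the west edge: ((158.261 − 106.191) mod 360) = 52.070°.
52.070° ≤ 140.734° ⇒ inside.

Yes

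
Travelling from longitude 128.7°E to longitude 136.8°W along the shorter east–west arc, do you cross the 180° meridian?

Naïve |-136.8 − 128.7| = 265.5° > 180°, so the shorter arc goes the other way round — across 180°.
Signed shortest Δλ = ((-136.8 − 128.7 + 180) mod 360) − 180 = 94.5°.
Going east by 94.5° from +128.7° passes through 180° before reaching -136.8°.

Yes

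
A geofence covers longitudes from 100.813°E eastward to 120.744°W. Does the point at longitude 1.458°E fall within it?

Band width going east from +100.813° to -120.744°: ((-120.744 − 100.813) mod 360) = 138.443°.
Offset of +1.458° east of the west edge: ((1.458 − 100.813) mod 360) = 260.645°.
260.645° > 138.443° ⇒ outside.

No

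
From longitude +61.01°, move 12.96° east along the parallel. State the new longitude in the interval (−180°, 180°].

+73.97°

Start at +61.01°; shift +12.96° → +73.97°.
+73.97° already lies in (−180°, 180°].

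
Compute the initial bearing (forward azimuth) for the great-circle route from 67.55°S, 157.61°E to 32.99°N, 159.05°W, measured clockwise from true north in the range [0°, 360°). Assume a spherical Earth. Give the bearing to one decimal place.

36.7°

Δλ = -159.05 − 157.61 = -316.66°; wrapped into (−180°, 180°]: 43.34°.
θ = atan2( sin Δλ · cos φ₂ , cos φ₁ · sin φ₂ − sin φ₁ · cos φ₂ · cos Δλ )
  = atan2(0.57567, 0.77173) = 36.721° → normalised to [0°, 360°): 36.721°.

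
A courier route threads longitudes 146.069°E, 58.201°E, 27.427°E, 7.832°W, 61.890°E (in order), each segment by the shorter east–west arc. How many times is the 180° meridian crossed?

0

Leg 1: +146.069° → +58.201°, shortest Δλ = -87.868° (west) — does not cross 180°.
Leg 2: +58.201° → +27.427°, shortest Δλ = -30.774° (west) — does not cross 180°.
Leg 3: +27.427° → -7.832°, shortest Δλ = -35.259° (west) — does not cross 180°.
Leg 4: -7.832° → +61.890°, shortest Δλ = 69.722° (east) — does not cross 180°.
Total crossings: 0.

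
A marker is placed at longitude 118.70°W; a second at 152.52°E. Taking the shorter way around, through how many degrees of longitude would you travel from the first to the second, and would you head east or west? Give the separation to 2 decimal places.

88.78° west

Raw difference: 152.52 − -118.70 = 271.22°.
Normalise into (−180°, 180°]: 271.22° − 360° = -88.78°.
Negative ⇒ the second point lies to the west; separation 88.78°.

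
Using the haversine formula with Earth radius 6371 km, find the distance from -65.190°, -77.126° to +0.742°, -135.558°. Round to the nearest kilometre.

8673 km

Δλ = -135.558 − -77.126 = -58.432°.
Δφ = 0.742 − -65.190 = 65.932°.
a = sin²(Δφ/2) + cos φ₁ · cos φ₂ · sin²(Δλ/2) = 0.396051.
c = 2·atan2(√a, √(1−a)) = 1.36137 rad → d = 6371·c ≈ 8673.30 km.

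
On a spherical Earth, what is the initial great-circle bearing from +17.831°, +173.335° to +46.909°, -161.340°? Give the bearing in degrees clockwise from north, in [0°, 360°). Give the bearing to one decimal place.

30.0°

Δλ = -161.340 − 173.335 = -334.675°; wrapped into (−180°, 180°]: 25.325°.
θ = atan2( sin Δλ · cos φ₂ , cos φ₁ · sin φ₂ − sin φ₁ · cos φ₂ · cos Δλ )
  = atan2(0.29222, 0.50610) = 30.002° → normalised to [0°, 360°): 30.002°.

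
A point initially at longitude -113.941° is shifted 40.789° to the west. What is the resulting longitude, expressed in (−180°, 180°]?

Start at -113.941°; shift −40.789° → -154.730°.
-154.730° already lies in (−180°, 180°].

-154.730°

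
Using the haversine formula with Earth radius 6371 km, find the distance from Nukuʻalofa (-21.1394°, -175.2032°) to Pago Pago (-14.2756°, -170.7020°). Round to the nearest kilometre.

900 km

Δλ = -170.7020 − -175.2032 = 4.5012°.
Δφ = -14.2756 − -21.1394 = 6.8638°.
a = sin²(Δφ/2) + cos φ₁ · cos φ₂ · sin²(Δλ/2) = 0.004977.
c = 2·atan2(√a, √(1−a)) = 0.14122 rad → d = 6371·c ≈ 899.71 km.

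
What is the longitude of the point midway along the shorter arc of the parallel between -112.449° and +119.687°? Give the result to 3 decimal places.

-176.381°

Signed shortest Δλ from -112.449° to +119.687° is -127.864°.
Midpoint longitude = -112.449° + (-127.864°)/2 = -112.449° − 63.932° = -176.381°.
(The naïve average (-112.449 + +119.687)/2 = 3.619° is on the wrong side of the globe.)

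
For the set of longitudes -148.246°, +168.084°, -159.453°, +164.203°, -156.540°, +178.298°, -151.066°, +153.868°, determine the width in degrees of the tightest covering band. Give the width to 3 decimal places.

57.886°

Sort the longitudes: -159.453°, -156.540°, -151.066°, -148.246°, +153.868°, +164.203°, +168.084°, +178.298°.
Eastward gaps between consecutive values (wrapping around): 2.913°, 5.474°, 2.820°, 302.114°, 10.335°, 3.881°, 10.214°, 22.249°.
Largest gap = 302.114° ⇒ minimal covering band is its complement: 360° − 302.114° = 57.886°.
Band runs from +153.868° eastward to -148.246°, crossing the antimeridian.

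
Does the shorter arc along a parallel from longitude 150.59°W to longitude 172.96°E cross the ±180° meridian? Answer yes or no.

Yes

Naïve |172.96 − -150.59| = 323.55° > 180°, so the shorter arc goes the other way round — across 180°.
Signed shortest Δλ = ((172.96 − -150.59 + 180) mod 360) − 180 = -36.45°.
Going west by 36.45° from -150.59° passes through 180° before reaching +172.96°.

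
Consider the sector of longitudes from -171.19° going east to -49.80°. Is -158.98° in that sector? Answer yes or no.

Yes

Band width going east from -171.19° to -49.80°: ((-49.80 − -171.19) mod 360) = 121.39°.
Offset of -158.98° east of the west edge: ((-158.98 − -171.19) mod 360) = 12.21°.
12.21° ≤ 121.39° ⇒ inside.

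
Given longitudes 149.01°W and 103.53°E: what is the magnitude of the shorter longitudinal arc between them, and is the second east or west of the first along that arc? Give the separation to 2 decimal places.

107.46° west

Raw difference: 103.53 − -149.01 = 252.54°.
Normalise into (−180°, 180°]: 252.54° − 360° = -107.46°.
Negative ⇒ the second point lies to the west; separation 107.46°.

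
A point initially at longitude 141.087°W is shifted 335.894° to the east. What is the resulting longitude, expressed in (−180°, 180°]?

165.193°W

Start at -141.087°; shift +335.894° → +194.807°.
+194.807° lies outside (−180°, 180°]; subtract 360° → -165.193°.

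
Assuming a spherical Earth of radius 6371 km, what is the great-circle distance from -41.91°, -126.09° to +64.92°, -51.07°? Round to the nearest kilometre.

13517 km

Δλ = -51.07 − -126.09 = 75.02°.
Δφ = 64.92 − -41.91 = 106.83°.
a = sin²(Δφ/2) + cos φ₁ · cos φ₂ · sin²(Δλ/2) = 0.761723.
c = 2·atan2(√a, √(1−a)) = 2.12169 rad → d = 6371·c ≈ 13517.27 km.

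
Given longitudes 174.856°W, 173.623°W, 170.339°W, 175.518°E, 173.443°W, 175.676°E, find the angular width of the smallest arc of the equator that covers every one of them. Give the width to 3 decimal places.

14.143°

Sort the longitudes: -174.856°, -173.623°, -173.443°, -170.339°, +175.518°, +175.676°.
Eastward gaps between consecutive values (wrapping around): 1.233°, 0.180°, 3.104°, 345.857°, 0.158°, 9.468°.
Largest gap = 345.857° ⇒ minimal covering band is its complement: 360° − 345.857° = 14.143°.
Band runs from +175.518° eastward to -170.339°, crossing the antimeridian.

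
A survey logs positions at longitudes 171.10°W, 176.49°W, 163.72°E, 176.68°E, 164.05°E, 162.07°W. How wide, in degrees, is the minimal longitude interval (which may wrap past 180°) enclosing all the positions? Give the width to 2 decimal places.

34.21°

Sort the longitudes: -176.49°, -171.10°, -162.07°, +163.72°, +164.05°, +176.68°.
Eastward gaps between consecutive values (wrapping around): 5.39°, 9.03°, 325.79°, 0.33°, 12.63°, 6.83°.
Largest gap = 325.79° ⇒ minimal covering band is its complement: 360° − 325.79° = 34.21°.
Band runs from +163.72° eastward to -162.07°, crossing the antimeridian.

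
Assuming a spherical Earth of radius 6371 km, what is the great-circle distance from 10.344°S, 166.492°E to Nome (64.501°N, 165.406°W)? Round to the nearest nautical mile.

4671 nmi

Δλ = -165.406 − 166.492 = -331.898°; wrapped into (−180°, 180°]: 28.102°.
Δφ = 64.501 − -10.344 = 74.845°.
a = sin²(Δφ/2) + cos φ₁ · cos φ₂ · sin²(Δλ/2) = 0.394247.
c = 2·atan2(√a, √(1−a)) = 1.35768 rad → d = 6371·c ≈ 8649.79 km ≈ 4670.51 nmi.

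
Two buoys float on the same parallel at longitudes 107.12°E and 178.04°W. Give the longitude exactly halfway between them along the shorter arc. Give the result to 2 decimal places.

Signed shortest Δλ from +107.12° to -178.04° is +74.84°.
Midpoint longitude = +107.12° + (+74.84°)/2 = +107.12° + 37.42° = +144.54°.
(The naïve average (+107.12 + -178.04)/2 = -35.46° is on the wrong side of the globe.)

144.54°E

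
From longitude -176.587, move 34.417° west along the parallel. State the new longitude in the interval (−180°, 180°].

+148.996°

Start at -176.587°; shift −34.417° → -211.004°.
-211.004° lies outside (−180°, 180°]; add 360° → +148.996°.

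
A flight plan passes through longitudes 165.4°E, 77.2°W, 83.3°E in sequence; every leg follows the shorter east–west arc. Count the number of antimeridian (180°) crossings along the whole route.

Leg 1: +165.4° → -77.2°, shortest Δλ = 117.4° (east) — crosses 180°.
Leg 2: -77.2° → +83.3°, shortest Δλ = 160.5° (east) — does not cross 180°.
Total crossings: 1.

1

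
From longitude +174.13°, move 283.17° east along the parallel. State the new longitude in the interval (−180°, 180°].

+97.30°

Start at +174.13°; shift +283.17° → +457.30°.
+457.30° lies outside (−180°, 180°]; subtract 360° → +97.30°.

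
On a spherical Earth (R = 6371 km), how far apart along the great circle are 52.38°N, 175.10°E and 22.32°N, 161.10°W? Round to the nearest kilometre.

Δλ = -161.10 − 175.10 = -336.20°; wrapped into (−180°, 180°]: 23.80°.
Δφ = 22.32 − 52.38 = -30.06°.
a = sin²(Δφ/2) + cos φ₁ · cos φ₂ · sin²(Δλ/2) = 0.091260.
c = 2·atan2(√a, √(1−a)) = 0.61377 rad → d = 6371·c ≈ 3910.35 km.

3910 km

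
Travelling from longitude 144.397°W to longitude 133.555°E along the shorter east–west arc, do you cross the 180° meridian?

Yes

Naïve |133.555 − -144.397| = 277.952° > 180°, so the shorter arc goes the other way round — across 180°.
Signed shortest Δλ = ((133.555 − -144.397 + 180) mod 360) − 180 = -82.048°.
Going west by 82.048° from -144.397° passes through 180° before reaching +133.555°.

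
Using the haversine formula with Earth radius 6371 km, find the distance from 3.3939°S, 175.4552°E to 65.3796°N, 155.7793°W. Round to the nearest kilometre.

Δλ = -155.7793 − 175.4552 = -331.2345°; wrapped into (−180°, 180°]: 28.7655°.
Δφ = 65.3796 − -3.3939 = 68.7735°.
a = sin²(Δφ/2) + cos φ₁ · cos φ₂ · sin²(Δλ/2) = 0.344632.
c = 2·atan2(√a, √(1−a)) = 1.25483 rad → d = 6371·c ≈ 7994.52 km.

7995 km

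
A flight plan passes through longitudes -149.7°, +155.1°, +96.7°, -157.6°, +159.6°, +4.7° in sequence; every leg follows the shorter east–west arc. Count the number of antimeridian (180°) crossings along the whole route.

Leg 1: -149.7° → +155.1°, shortest Δλ = -55.2° (west) — crosses 180°.
Leg 2: +155.1° → +96.7°, shortest Δλ = -58.4° (west) — does not cross 180°.
Leg 3: +96.7° → -157.6°, shortest Δλ = 105.7° (east) — crosses 180°.
Leg 4: -157.6° → +159.6°, shortest Δλ = -42.8° (west) — crosses 180°.
Leg 5: +159.6° → +4.7°, shortest Δλ = -154.9° (west) — does not cross 180°.
Total crossings: 3.

3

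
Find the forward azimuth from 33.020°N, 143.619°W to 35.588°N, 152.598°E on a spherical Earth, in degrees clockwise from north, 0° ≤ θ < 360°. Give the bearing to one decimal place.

Δλ = 152.598 − -143.619 = 296.217°; wrapped into (−180°, 180°]: -63.783°.
θ = atan2( sin Δλ · cos φ₂ , cos φ₁ · sin φ₂ − sin φ₁ · cos φ₂ · cos Δλ )
  = atan2(-0.72956, 0.29218) = -68.174° → normalised to [0°, 360°): 291.826°.

291.8°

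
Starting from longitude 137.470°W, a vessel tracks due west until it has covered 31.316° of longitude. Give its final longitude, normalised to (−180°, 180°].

168.786°W

Start at -137.470°; shift −31.316° → -168.786°.
-168.786° already lies in (−180°, 180°].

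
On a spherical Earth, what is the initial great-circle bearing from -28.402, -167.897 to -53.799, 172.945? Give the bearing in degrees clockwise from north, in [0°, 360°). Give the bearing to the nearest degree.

204°

Δλ = 172.945 − -167.897 = 340.842°; wrapped into (−180°, 180°]: -19.158°.
θ = atan2( sin Δλ · cos φ₂ , cos φ₁ · sin φ₂ − sin φ₁ · cos φ₂ · cos Δλ )
  = atan2(-0.19383, -0.44445) = -156.438° → normalised to [0°, 360°): 203.562°.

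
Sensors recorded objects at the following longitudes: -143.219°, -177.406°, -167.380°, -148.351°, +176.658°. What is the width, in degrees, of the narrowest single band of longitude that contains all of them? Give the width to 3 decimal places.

40.123°

Sort the longitudes: -177.406°, -167.380°, -148.351°, -143.219°, +176.658°.
Eastward gaps between consecutive values (wrapping around): 10.026°, 19.029°, 5.132°, 319.877°, 5.936°.
Largest gap = 319.877° ⇒ minimal covering band is its complement: 360° − 319.877° = 40.123°.
Band runs from +176.658° eastward to -143.219°, crossing the antimeridian.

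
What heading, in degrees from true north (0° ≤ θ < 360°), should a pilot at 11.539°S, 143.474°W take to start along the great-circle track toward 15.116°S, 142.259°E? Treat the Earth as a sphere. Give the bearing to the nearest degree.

258°

Δλ = 142.259 − -143.474 = 285.733°; wrapped into (−180°, 180°]: -74.267°.
θ = atan2( sin Δλ · cos φ₂ , cos φ₁ · sin φ₂ − sin φ₁ · cos φ₂ · cos Δλ )
  = atan2(-0.92923, -0.20314) = -102.331° → normalised to [0°, 360°): 257.669°.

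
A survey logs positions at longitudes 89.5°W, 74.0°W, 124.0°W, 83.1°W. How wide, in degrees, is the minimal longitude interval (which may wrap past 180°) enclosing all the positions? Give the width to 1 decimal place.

50.0°

Sort the longitudes: -124.0°, -89.5°, -83.1°, -74.0°.
Eastward gaps between consecutive values (wrapping around): 34.5°, 6.4°, 9.1°, 310.0°.
Largest gap = 310.0° ⇒ minimal covering band is its complement: 360° − 310.0° = 50.0°.
Band runs from -124.0° eastward to -74.0°.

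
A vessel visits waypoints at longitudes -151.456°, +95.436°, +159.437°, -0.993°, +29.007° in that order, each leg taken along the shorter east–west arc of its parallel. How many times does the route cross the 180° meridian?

Leg 1: -151.456° → +95.436°, shortest Δλ = -113.108° (west) — crosses 180°.
Leg 2: +95.436° → +159.437°, shortest Δλ = 64.001° (east) — does not cross 180°.
Leg 3: +159.437° → -0.993°, shortest Δλ = -160.43° (west) — does not cross 180°.
Leg 4: -0.993° → +29.007°, shortest Δλ = 30.0° (east) — does not cross 180°.
Total crossings: 1.

1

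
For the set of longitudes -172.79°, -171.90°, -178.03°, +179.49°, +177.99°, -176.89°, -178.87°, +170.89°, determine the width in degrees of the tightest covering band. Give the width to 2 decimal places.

Sort the longitudes: -178.87°, -178.03°, -176.89°, -172.79°, -171.90°, +170.89°, +177.99°, +179.49°.
Eastward gaps between consecutive values (wrapping around): 0.84°, 1.14°, 4.10°, 0.89°, 342.79°, 7.10°, 1.50°, 1.64°.
Largest gap = 342.79° ⇒ minimal covering band is its complement: 360° − 342.79° = 17.21°.
Band runs from +170.89° eastward to -171.90°, crossing the antimeridian.

17.21°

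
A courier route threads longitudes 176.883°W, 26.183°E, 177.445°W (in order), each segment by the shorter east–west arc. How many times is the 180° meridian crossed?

Leg 1: -176.883° → +26.183°, shortest Δλ = -156.934° (west) — crosses 180°.
Leg 2: +26.183° → -177.445°, shortest Δλ = 156.372° (east) — crosses 180°.
Total crossings: 2.

2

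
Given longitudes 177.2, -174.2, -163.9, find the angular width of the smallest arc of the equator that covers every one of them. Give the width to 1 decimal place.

Sort the longitudes: -174.2°, -163.9°, +177.2°.
Eastward gaps between consecutive values (wrapping around): 10.3°, 341.1°, 8.6°.
Largest gap = 341.1° ⇒ minimal covering band is its complement: 360° − 341.1° = 18.9°.
Band runs from +177.2° eastward to -163.9°, crossing the antimeridian.

18.9°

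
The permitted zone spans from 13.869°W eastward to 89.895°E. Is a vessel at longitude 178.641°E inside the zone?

Band width going east from -13.869° to +89.895°: ((89.895 − -13.869) mod 360) = 103.764°.
Offset of +178.641° east of the west edge: ((178.641 − -13.869) mod 360) = 192.510°.
192.510° > 103.764° ⇒ outside.

No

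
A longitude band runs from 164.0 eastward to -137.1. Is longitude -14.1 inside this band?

No

Band width going east from +164.0° to -137.1°: ((-137.1 − 164.0) mod 360) = 58.9°.
Offset of -14.1° east of the west edge: ((-14.1 − 164.0) mod 360) = 181.9°.
181.9° > 58.9° ⇒ outside.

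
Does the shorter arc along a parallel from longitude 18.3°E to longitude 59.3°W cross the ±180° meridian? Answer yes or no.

Signed shortest Δλ = ((-59.3 − 18.3 + 180) mod 360) − 180 = -77.6°.
Going west by 77.6° from +18.3° reaches -59.3° without touching 180°.

No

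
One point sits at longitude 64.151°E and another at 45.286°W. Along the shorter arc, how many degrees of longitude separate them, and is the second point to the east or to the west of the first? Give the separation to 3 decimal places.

109.437° west

Raw difference: -45.286 − 64.151 = -109.437°.
Normalise into (−180°, 180°]: -109.437° stays -109.437°.
Negative ⇒ the second point lies to the west; separation 109.437°.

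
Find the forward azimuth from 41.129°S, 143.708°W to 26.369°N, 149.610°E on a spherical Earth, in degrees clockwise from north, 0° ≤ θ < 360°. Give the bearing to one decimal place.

Δλ = 149.610 − -143.708 = 293.318°; wrapped into (−180°, 180°]: -66.682°.
θ = atan2( sin Δλ · cos φ₂ , cos φ₁ · sin φ₂ − sin φ₁ · cos φ₂ · cos Δλ )
  = atan2(-0.82277, 0.56782) = -55.389° → normalised to [0°, 360°): 304.611°.

304.6°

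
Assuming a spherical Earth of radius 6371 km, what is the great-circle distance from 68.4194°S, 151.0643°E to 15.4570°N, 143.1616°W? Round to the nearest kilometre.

Δλ = -143.1616 − 151.0643 = -294.2259°; wrapped into (−180°, 180°]: 65.7741°.
Δφ = 15.4570 − -68.4194 = 83.8764°.
a = sin²(Δφ/2) + cos φ₁ · cos φ₂ · sin²(Δλ/2) = 0.551183.
c = 2·atan2(√a, √(1−a)) = 1.67334 rad → d = 6371·c ≈ 10660.86 km.

10661 km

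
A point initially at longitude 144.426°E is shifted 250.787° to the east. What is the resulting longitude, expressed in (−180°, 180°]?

35.213°E

Start at +144.426°; shift +250.787° → +395.213°.
+395.213° lies outside (−180°, 180°]; subtract 360° → +35.213°.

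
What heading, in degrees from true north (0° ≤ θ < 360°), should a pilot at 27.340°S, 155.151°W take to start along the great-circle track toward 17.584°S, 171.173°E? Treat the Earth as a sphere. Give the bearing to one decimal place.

280.3°

Δλ = 171.173 − -155.151 = 326.324°; wrapped into (−180°, 180°]: -33.676°.
θ = atan2( sin Δλ · cos φ₂ , cos φ₁ · sin φ₂ − sin φ₁ · cos φ₂ · cos Δλ )
  = atan2(-0.52859, 0.09598) = -79.708° → normalised to [0°, 360°): 280.292°.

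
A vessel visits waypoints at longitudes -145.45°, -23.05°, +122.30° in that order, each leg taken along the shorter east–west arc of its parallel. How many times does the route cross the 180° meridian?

0

Leg 1: -145.45° → -23.05°, shortest Δλ = 122.4° (east) — does not cross 180°.
Leg 2: -23.05° → +122.30°, shortest Δλ = 145.35° (east) — does not cross 180°.
Total crossings: 0.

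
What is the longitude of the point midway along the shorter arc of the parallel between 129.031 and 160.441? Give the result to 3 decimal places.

Signed shortest Δλ from +129.031° to +160.441° is +31.410°.
Midpoint longitude = +129.031° + (+31.410°)/2 = +129.031° + 15.705° = +144.736°.

+144.736°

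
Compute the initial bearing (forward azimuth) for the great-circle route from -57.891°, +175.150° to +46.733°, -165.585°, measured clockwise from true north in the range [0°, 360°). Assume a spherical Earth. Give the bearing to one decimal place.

Δλ = -165.585 − 175.150 = -340.735°; wrapped into (−180°, 180°]: 19.265°.
θ = atan2( sin Δλ · cos φ₂ , cos φ₁ · sin φ₂ − sin φ₁ · cos φ₂ · cos Δλ )
  = atan2(0.22614, 0.93509) = 13.595° → normalised to [0°, 360°): 13.595°.

13.6°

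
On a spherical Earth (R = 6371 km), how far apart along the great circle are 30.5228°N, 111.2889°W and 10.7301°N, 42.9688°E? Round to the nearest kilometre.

Δλ = 42.9688 − -111.2889 = 154.2577°.
Δφ = 10.7301 − 30.5228 = -19.7927°.
a = sin²(Δφ/2) + cos φ₁ · cos φ₂ · sin²(Δλ/2) = 0.833905.
c = 2·atan2(√a, √(1−a)) = 2.30206 rad → d = 6371·c ≈ 14666.42 km.

14666 km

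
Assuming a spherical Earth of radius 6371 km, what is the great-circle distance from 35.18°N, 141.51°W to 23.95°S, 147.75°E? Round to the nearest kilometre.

Δλ = 147.75 − -141.51 = 289.26°; wrapped into (−180°, 180°]: -70.74°.
Δφ = -23.95 − 35.18 = -59.13°.
a = sin²(Δφ/2) + cos φ₁ · cos φ₂ · sin²(Δλ/2) = 0.493744.
c = 2·atan2(√a, √(1−a)) = 1.55828 rad → d = 6371·c ≈ 9927.83 km.

9928 km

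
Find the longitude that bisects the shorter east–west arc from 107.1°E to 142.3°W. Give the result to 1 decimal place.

162.4°E

Signed shortest Δλ from +107.1° to -142.3° is +110.6°.
Midpoint longitude = +107.1° + (+110.6°)/2 = +107.1° + 55.3° = +162.4°.
(The naïve average (+107.1 + -142.3)/2 = -17.6° is on the wrong side of the globe.)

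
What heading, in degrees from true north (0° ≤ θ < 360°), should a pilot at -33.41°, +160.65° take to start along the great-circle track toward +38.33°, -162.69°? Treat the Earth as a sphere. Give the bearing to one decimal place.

28.5°

Δλ = -162.69 − 160.65 = -323.34°; wrapped into (−180°, 180°]: 36.66°.
θ = atan2( sin Δλ · cos φ₂ , cos φ₁ · sin φ₂ − sin φ₁ · cos φ₂ · cos Δλ )
  = atan2(0.46837, 0.86420) = 28.456° → normalised to [0°, 360°): 28.456°.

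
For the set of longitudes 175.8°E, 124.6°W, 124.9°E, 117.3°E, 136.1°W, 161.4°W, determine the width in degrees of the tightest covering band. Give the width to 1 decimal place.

Sort the longitudes: -161.4°, -136.1°, -124.6°, +117.3°, +124.9°, +175.8°.
Eastward gaps between consecutive values (wrapping around): 25.3°, 11.5°, 241.9°, 7.6°, 50.9°, 22.8°.
Largest gap = 241.9° ⇒ minimal covering band is its complement: 360° − 241.9° = 118.1°.
Band runs from +117.3° eastward to -124.6°, crossing the antimeridian.

118.1°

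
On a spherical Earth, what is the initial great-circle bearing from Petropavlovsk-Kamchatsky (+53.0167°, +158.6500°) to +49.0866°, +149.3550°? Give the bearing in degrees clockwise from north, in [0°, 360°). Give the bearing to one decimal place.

239.8°

Δλ = 149.3550 − 158.6500 = -9.2950°.
θ = atan2( sin Δλ · cos φ₂ , cos φ₁ · sin φ₂ − sin φ₁ · cos φ₂ · cos Δλ )
  = atan2(-0.10578, -0.06167) = -120.242° → normalised to [0°, 360°): 239.758°.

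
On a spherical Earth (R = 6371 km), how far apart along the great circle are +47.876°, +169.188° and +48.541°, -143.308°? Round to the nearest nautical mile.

Δλ = -143.308 − 169.188 = -312.496°; wrapped into (−180°, 180°]: 47.504°.
Δφ = 48.541 − 47.876 = 0.665°.
a = sin²(Δφ/2) + cos φ₁ · cos φ₂ · sin²(Δλ/2) = 0.072078.
c = 2·atan2(√a, √(1−a)) = 0.54362 rad → d = 6371·c ≈ 3463.37 km ≈ 1870.07 nmi.

1870 nmi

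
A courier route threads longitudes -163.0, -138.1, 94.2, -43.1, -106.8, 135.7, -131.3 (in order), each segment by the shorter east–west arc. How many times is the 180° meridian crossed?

Leg 1: -163.0° → -138.1°, shortest Δλ = 24.9° (east) — does not cross 180°.
Leg 2: -138.1° → +94.2°, shortest Δλ = -127.7° (west) — crosses 180°.
Leg 3: +94.2° → -43.1°, shortest Δλ = -137.3° (west) — does not cross 180°.
Leg 4: -43.1° → -106.8°, shortest Δλ = -63.7° (west) — does not cross 180°.
Leg 5: -106.8° → +135.7°, shortest Δλ = -117.5° (west) — crosses 180°.
Leg 6: +135.7° → -131.3°, shortest Δλ = 93.0° (east) — crosses 180°.
Total crossings: 3.

3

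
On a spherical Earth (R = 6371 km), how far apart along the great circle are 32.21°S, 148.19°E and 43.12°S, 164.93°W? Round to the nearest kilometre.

4241 km

Δλ = -164.93 − 148.19 = -313.12°; wrapped into (−180°, 180°]: 46.88°.
Δφ = -43.12 − -32.21 = -10.91°.
a = sin²(Δφ/2) + cos φ₁ · cos φ₂ · sin²(Δλ/2) = 0.106762.
c = 2·atan2(√a, √(1−a)) = 0.66571 rad → d = 6371·c ≈ 4241.26 km.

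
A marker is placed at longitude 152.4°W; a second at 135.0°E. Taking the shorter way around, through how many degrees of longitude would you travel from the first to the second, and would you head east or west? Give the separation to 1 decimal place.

Raw difference: 135.0 − -152.4 = 287.4°.
Normalise into (−180°, 180°]: 287.4° − 360° = -72.6°.
Negative ⇒ the second point lies to the west; separation 72.6°.

72.6° west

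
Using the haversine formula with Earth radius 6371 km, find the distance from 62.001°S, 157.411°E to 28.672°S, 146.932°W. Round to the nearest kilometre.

Δλ = -146.932 − 157.411 = -304.343°; wrapped into (−180°, 180°]: 55.657°.
Δφ = -28.672 − -62.001 = 33.329°.
a = sin²(Δφ/2) + cos φ₁ · cos φ₂ · sin²(Δλ/2) = 0.171998.
c = 2·atan2(√a, √(1−a)) = 0.85528 rad → d = 6371·c ≈ 5449.01 km.

5449 km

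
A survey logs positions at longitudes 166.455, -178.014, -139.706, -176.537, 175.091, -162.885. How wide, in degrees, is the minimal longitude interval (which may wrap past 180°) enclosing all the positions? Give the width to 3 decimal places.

Sort the longitudes: -178.014°, -176.537°, -162.885°, -139.706°, +166.455°, +175.091°.
Eastward gaps between consecutive values (wrapping around): 1.477°, 13.652°, 23.179°, 306.161°, 8.636°, 6.895°.
Largest gap = 306.161° ⇒ minimal covering band is its complement: 360° − 306.161° = 53.839°.
Band runs from +166.455° eastward to -139.706°, crossing the antimeridian.

53.839°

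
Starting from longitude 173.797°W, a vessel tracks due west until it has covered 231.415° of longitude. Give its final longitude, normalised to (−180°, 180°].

45.212°W

Start at -173.797°; shift −231.415° → -405.212°.
-405.212° lies outside (−180°, 180°]; add 360° → -45.212°.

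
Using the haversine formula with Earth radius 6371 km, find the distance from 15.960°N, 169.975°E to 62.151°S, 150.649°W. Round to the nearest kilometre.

Δλ = -150.649 − 169.975 = -320.624°; wrapped into (−180°, 180°]: 39.376°.
Δφ = -62.151 − 15.960 = -78.111°.
a = sin²(Δφ/2) + cos φ₁ · cos φ₂ · sin²(Δλ/2) = 0.447969.
c = 2·atan2(√a, √(1−a)) = 1.46655 rad → d = 6371·c ≈ 9343.36 km.

9343 km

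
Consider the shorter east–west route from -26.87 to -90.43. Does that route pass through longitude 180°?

No

Signed shortest Δλ = ((-90.43 − -26.87 + 180) mod 360) − 180 = -63.56°.
Going west by 63.56° from -26.87° reaches -90.43° without touching 180°.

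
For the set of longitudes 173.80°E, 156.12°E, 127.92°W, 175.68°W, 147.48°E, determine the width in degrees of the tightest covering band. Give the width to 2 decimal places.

Sort the longitudes: -175.68°, -127.92°, +147.48°, +156.12°, +173.80°.
Eastward gaps between consecutive values (wrapping around): 47.76°, 275.40°, 8.64°, 17.68°, 10.52°.
Largest gap = 275.40° ⇒ minimal covering band is its complement: 360° − 275.40° = 84.60°.
Band runs from +147.48° eastward to -127.92°, crossing the antimeridian.

84.60°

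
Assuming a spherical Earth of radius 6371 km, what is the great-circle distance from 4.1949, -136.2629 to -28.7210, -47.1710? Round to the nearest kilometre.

10143 km

Δλ = -47.1710 − -136.2629 = 89.0919°.
Δφ = -28.7210 − 4.1949 = -32.9159°.
a = sin²(Δφ/2) + cos φ₁ · cos φ₂ · sin²(Δλ/2) = 0.510645.
c = 2·atan2(√a, √(1−a)) = 1.59209 rad → d = 6371·c ≈ 10143.19 km.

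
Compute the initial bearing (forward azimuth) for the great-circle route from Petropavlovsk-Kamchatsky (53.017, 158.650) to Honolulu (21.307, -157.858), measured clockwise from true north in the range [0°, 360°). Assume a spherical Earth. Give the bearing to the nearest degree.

Δλ = -157.858 − 158.650 = -316.508°; wrapped into (−180°, 180°]: 43.492°.
θ = atan2( sin Δλ · cos φ₂ , cos φ₁ · sin φ₂ − sin φ₁ · cos φ₂ · cos Δλ )
  = atan2(0.64121, -0.32131) = 116.616° → normalised to [0°, 360°): 116.616°.

117°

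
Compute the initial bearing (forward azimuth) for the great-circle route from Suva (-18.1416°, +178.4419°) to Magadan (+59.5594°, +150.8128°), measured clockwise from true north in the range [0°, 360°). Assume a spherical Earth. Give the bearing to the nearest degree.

346°

Δλ = 150.8128 − 178.4419 = -27.6291°.
θ = atan2( sin Δλ · cos φ₂ , cos φ₁ · sin φ₂ − sin φ₁ · cos φ₂ · cos Δλ )
  = atan2(-0.23495, 0.95906) = -13.765° → normalised to [0°, 360°): 346.235°.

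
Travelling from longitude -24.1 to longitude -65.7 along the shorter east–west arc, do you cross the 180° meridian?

No

Signed shortest Δλ = ((-65.7 − -24.1 + 180) mod 360) − 180 = -41.6°.
Going west by 41.6° from -24.1° reaches -65.7° without touching 180°.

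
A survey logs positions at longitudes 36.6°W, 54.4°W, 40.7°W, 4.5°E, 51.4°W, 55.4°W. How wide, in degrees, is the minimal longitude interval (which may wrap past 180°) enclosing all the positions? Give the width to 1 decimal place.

59.9°

Sort the longitudes: -55.4°, -54.4°, -51.4°, -40.7°, -36.6°, +4.5°.
Eastward gaps between consecutive values (wrapping around): 1.0°, 3.0°, 10.7°, 4.1°, 41.1°, 300.1°.
Largest gap = 300.1° ⇒ minimal covering band is its complement: 360° − 300.1° = 59.9°.
Band runs from -55.4° eastward to +4.5°.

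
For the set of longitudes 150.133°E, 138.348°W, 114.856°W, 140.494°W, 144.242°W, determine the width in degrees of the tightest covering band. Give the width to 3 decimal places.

95.011°

Sort the longitudes: -144.242°, -140.494°, -138.348°, -114.856°, +150.133°.
Eastward gaps between consecutive values (wrapping around): 3.748°, 2.146°, 23.492°, 264.989°, 65.625°.
Largest gap = 264.989° ⇒ minimal covering band is its complement: 360° − 264.989° = 95.011°.
Band runs from +150.133° eastward to -114.856°, crossing the antimeridian.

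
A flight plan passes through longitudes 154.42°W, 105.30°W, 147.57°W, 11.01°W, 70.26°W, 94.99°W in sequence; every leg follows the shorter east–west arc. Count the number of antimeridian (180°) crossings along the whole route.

Leg 1: -154.42° → -105.30°, shortest Δλ = 49.12° (east) — does not cross 180°.
Leg 2: -105.30° → -147.57°, shortest Δλ = -42.27° (west) — does not cross 180°.
Leg 3: -147.57° → -11.01°, shortest Δλ = 136.56° (east) — does not cross 180°.
Leg 4: -11.01° → -70.26°, shortest Δλ = -59.25° (west) — does not cross 180°.
Leg 5: -70.26° → -94.99°, shortest Δλ = -24.73° (west) — does not cross 180°.
Total crossings: 0.

0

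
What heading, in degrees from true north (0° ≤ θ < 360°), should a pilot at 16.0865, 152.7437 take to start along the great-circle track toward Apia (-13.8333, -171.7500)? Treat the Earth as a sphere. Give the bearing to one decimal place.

128.5°

Δλ = -171.7500 − 152.7437 = -324.4937°; wrapped into (−180°, 180°]: 35.5063°.
θ = atan2( sin Δλ · cos φ₂ , cos φ₁ · sin φ₂ − sin φ₁ · cos φ₂ · cos Δλ )
  = atan2(0.56395, -0.44876) = 128.511° → normalised to [0°, 360°): 128.511°.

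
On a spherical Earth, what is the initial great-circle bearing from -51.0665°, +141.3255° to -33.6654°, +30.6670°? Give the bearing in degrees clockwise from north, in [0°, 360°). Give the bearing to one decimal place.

Δλ = 30.6670 − 141.3255 = -110.6585°.
θ = atan2( sin Δλ · cos φ₂ , cos φ₁ · sin φ₂ − sin φ₁ · cos φ₂ · cos Δλ )
  = atan2(-0.77877, -0.57677) = -126.524° → normalised to [0°, 360°): 233.476°.

233.5°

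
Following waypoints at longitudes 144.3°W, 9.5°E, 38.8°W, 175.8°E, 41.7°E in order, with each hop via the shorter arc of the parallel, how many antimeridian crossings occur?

Leg 1: -144.3° → +9.5°, shortest Δλ = 153.8° (east) — does not cross 180°.
Leg 2: +9.5° → -38.8°, shortest Δλ = -48.3° (west) — does not cross 180°.
Leg 3: -38.8° → +175.8°, shortest Δλ = -145.4° (west) — crosses 180°.
Leg 4: +175.8° → +41.7°, shortest Δλ = -134.1° (west) — does not cross 180°.
Total crossings: 1.

1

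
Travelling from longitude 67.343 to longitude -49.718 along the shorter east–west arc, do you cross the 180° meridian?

No

Signed shortest Δλ = ((-49.718 − 67.343 + 180) mod 360) − 180 = -117.061°.
Going west by 117.061° from +67.343° reaches -49.718° without touching 180°.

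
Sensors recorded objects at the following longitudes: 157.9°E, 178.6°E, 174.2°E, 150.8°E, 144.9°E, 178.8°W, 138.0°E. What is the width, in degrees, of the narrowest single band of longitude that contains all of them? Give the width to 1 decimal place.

Sort the longitudes: -178.8°, +138.0°, +144.9°, +150.8°, +157.9°, +174.2°, +178.6°.
Eastward gaps between consecutive values (wrapping around): 316.8°, 6.9°, 5.9°, 7.1°, 16.3°, 4.4°, 2.6°.
Largest gap = 316.8° ⇒ minimal covering band is its complement: 360° − 316.8° = 43.2°.
Band runs from +138.0° eastward to -178.8°, crossing the antimeridian.

43.2°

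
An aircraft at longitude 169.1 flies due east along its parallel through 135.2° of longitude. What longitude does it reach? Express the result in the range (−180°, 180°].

Start at +169.1°; shift +135.2° → +304.3°.
+304.3° lies outside (−180°, 180°]; subtract 360° → -55.7°.

-55.7°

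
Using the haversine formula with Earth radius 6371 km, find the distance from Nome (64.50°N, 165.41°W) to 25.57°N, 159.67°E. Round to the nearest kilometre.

Δλ = 159.67 − -165.41 = 325.08°; wrapped into (−180°, 180°]: -34.92°.
Δφ = 25.57 − 64.50 = -38.93°.
a = sin²(Δφ/2) + cos φ₁ · cos φ₂ · sin²(Δλ/2) = 0.146003.
c = 2·atan2(√a, √(1−a)) = 0.78414 rad → d = 6371·c ≈ 4995.78 km.

4996 km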